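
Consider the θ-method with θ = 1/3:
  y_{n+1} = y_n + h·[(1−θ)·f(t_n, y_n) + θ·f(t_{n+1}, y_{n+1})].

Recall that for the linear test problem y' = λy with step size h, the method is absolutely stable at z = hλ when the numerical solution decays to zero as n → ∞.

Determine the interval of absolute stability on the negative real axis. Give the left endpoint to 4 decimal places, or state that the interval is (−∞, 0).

On y'=λy, z=hλ:
  y_{n+1} = y_n + z·[2/3·y_n + 1/3·y_{n+1}] ⇒ (1 − 1/3z)y_{n+1} = (1 + 2/3z)y_n
  Hence R(z) = (1 + 2/3z)/(1 − 1/3z).

Find x<0 with |R(x)|<1.
x=-0.97: |R|=0.2670
R=−1: 1+2/3x = −1+1/3x ⇒ -1/3x=2 ⇒ x=2/(-1/3)=-6.0000
Confirm numerically:
  x=-4.349: |R|=0.77534 <1
  x=-4.166: |R|=0.74407 <1
  x=-2.805: |R|=0.44961 <1
  x=-2.485: |R|=0.35916 <1
  x=-6.447: |R|=1.04732 >1
  x=-6.152: |R|=1.01661 >1
  x=-6.089: |R|=1.00979 >1
Interval (-6.0000, 0).

(-6.0000, 0).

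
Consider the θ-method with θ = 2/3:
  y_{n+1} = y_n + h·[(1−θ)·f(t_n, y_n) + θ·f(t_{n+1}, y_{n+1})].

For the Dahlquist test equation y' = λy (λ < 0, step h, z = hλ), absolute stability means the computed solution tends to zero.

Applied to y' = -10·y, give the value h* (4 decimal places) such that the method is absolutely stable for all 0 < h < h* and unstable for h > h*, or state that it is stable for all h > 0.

(−∞, 0) — no finite endpoint. Any h>0 works for λ=-10.

On y'=λy, z=hλ:
  y_{n+1} = y_n + z·[1/3·y_n + 2/3·y_{n+1}] ⇒ (1 − 2/3z)y_{n+1} = (1 + 1/3z)y_n
  R(z) = (1 + 1/3z)/(1 − 2/3z).

Find x<0 with |R(x)|<1.
x=-1.31: |R|=0.3007
x=-2: |R|=0.1429
x=-10: |R|=0.3043
x=-100: |R|=0.4778
θ=2/3≥1/2 ⇒ |1+1/3x|<|1−2/3x| ∀x<0 ⇒ stable on all of ℝ⁻.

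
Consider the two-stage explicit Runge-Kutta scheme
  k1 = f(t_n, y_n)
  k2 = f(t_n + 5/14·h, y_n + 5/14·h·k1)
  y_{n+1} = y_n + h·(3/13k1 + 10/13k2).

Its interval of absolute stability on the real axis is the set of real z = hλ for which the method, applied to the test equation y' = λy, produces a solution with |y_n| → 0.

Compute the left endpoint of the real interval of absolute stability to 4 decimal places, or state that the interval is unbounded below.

With y'=λy (z=hλ):
  k1=λy_n ⇒ h·k1=z·y_n;  k2=λ(1+5/14z)y_n ⇒ h·k2=z(1+5/14z)y_n
  y_{n+1}/y_n = 1 + 3/13z + 10/13z(1+5/14z) = 1 + z + 25/91z²
  so R(z) = 1 + z + 25/91z².

Boundary: |R(x)|=1, x<0.
x=-0.57: |R|=0.5193
R=1: x+25/91x²=0 ⇒ x=−91/25=-3.6400; min R=1−1/(4·25/91)=0.0900>−1
Confirm numerically:
  x=-3.232: |R|=0.63773 <1
  x=-2.795: |R|=0.35116 <1
  x=-1.750: |R|=0.09135 <1
  x=-3.981: |R|=1.37295 >1
  x=-3.754: |R|=1.11757 >1
  x=-3.741: |R|=1.10380 >1
Stable set (-3.6400, 0).

left endpoint -3.6400.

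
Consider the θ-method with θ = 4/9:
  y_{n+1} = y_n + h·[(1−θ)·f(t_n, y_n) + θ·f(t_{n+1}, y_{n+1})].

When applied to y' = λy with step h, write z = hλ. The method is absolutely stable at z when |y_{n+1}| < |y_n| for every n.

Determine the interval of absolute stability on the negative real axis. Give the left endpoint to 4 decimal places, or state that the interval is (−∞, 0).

z∈(-18.0000,0).

Set f=λy, z=hλ:
  y_{n+1} = y_n + z·[5/9·y_n + 4/9·y_{n+1}] ⇒ (1 − 4/9z)y_{n+1} = (1 + 5/9z)y_n
  ⇒ R(z) = (1 + 5/9z)/(1 − 4/9z).

Find x<0 with |R(x)|<1.
x=-0.86: |R|=0.3778
R=−1: 1+5/9x = −1+4/9x ⇒ -1/9x=2 ⇒ x=2/(-1/9)=-18.0000
Confirm numerically:
  x=-14.100: |R|=0.94037 <1
  x=-10.764: |R|=0.86100 <1
  x=-9.392: |R|=0.81515 <1
  x=-18.408: |R|=1.00494 >1
  x=-18.270: |R|=1.00329 >1
  x=-18.149: |R|=1.00183 >1
So |R|<1 on (-18.0000, 0).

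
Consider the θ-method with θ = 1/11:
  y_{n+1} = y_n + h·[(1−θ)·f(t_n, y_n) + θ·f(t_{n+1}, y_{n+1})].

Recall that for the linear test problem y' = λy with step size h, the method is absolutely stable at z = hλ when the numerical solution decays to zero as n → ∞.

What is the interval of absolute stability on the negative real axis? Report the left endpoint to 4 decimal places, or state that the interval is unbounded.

z∈(-2.4444,0).

Set f=λy, z=hλ:
  y_{n+1} = y_n + z·[10/11·y_n + 1/11·y_{n+1}] ⇒ (1 − 1/11z)y_{n+1} = (1 + 10/11z)y_n
  ⇒ R(z) = (1 + 10/11z)/(1 − 1/11z).

Solve |R(x)|<1 on ℝ⁻.
x=-0.57: |R|=0.4581
R=−1: 1+10/11x = −1+1/11x ⇒ -9/11x=2 ⇒ x=2/(-9/11)=-2.4444
Confirm numerically:
  x=-2.420: |R|=0.98361 <1
  x=-1.897: |R|=0.61797 <1
  x=-1.782: |R|=0.53356 <1
  x=-1.281: |R|=0.14738 <1
  x=-2.995: |R|=1.35406 >1
  x=-2.581: |R|=1.09049 >1
Interval (-2.4444, 0).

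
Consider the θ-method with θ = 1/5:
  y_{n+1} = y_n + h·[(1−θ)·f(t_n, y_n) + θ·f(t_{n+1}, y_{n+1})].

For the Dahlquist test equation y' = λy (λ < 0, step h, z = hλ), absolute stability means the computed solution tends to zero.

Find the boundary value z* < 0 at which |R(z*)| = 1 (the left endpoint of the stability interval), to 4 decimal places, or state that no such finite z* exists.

On y'=λy, z=hλ:
  y_{n+1} = y_n + z·[4/5·y_n + 1/5·y_{n+1}] ⇒ (1 − 1/5z)y_{n+1} = (1 + 4/5z)y_n
  Hence R(z) = (1 + 4/5z)/(1 − 1/5z).

Need |R(x)|<1, x<0.
x=-0.66: |R|=0.4170
R=−1: 1+4/5x = −1+1/5x ⇒ -3/5x=2 ⇒ x=2/(-3/5)=-3.3333
Confirm numerically:
  x=-2.669: |R|=0.74012 <1
  x=-2.463: |R|=0.65014 <1
  x=-1.552: |R|=0.18437 <1
  x=-3.578: |R|=1.08557 >1
  x=-3.420: |R|=1.03088 >1
So |R|<1 on (-3.3333, 0).

left endpoint -3.3333.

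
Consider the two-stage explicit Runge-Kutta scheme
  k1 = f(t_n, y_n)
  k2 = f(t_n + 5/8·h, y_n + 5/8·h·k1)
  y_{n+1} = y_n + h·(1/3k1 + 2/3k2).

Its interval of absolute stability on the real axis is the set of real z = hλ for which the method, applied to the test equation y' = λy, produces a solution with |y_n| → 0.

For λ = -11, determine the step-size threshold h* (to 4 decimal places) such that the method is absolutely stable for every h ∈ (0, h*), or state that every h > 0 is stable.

(-2.4000,0); λ=-11 ⇒ h* = (12/5)/11 = 0.2182.

Set f=λy, z=hλ:
  k1=λy_n ⇒ h·k1=z·y_n;  k2=λ(1+5/8z)y_n ⇒ h·k2=z(1+5/8z)y_n
  y_{n+1}/y_n = 1 + 1/3z + 2/3z(1+5/8z) = 1 + z + 5/12z²
  R(z) = 1 + z + 5/12z².

Find x<0 with |R(x)|<1.
x=-1.01: |R|=0.4150
R=1: x+5/12x²=0 ⇒ x=−12/5=-2.4000; min R=1−1/(4·5/12)=0.4000>−1
Confirm numerically:
  x=-2.248: |R|=0.85763 <1
  x=-1.669: |R|=0.49165 <1
  x=-1.516: |R|=0.44161 <1
  x=-1.078: |R|=0.40620 <1
  x=-2.930: |R|=1.64704 >1
  x=-2.858: |R|=1.54540 >1
  x=-2.465: |R|=1.06676 >1
So |R|<1 on (-2.4000, 0).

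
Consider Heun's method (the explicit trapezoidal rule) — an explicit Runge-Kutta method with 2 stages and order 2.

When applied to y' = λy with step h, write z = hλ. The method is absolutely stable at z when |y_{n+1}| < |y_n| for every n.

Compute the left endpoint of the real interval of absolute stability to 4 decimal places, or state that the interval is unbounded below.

Set f=λy, z=hλ:
  order 2, 2-stage ⇒ R(z)=1+z+z^2/2
  (e.g. R(-0.5)=0.62500, |R|=0.62500)

Boundary: |R(x)|=1, x<0.
x=-0.5: |R|=0.6250
|R(-2.35)|=1.4113 |R(-1.34)|=0.5578 |R(-0.76)|=0.5288
Bisect:
  x_lo=-2.6270 |R|=1.8236  x_hi=-0.2283 |R|=0.7977
  mid=-1.42767 |R|=0.59145 →hi
  mid=-2.02733 |R|=1.02771 →lo
  mid=-1.72750 |R|=0.76463 →hi
  mid=-1.87742 |R|=0.88493 →hi
  mid=-1.95238 |R|=0.95351 →hi
  mid=-1.98986 |R|=0.98991 →hi
  mid=-2.00859 |R|=1.00863 →lo
  ...
  [-2.00010,-1.99996] ⇒ x*=-2.0000
Stable set (-2.0000, 0).

z* = -2.0000.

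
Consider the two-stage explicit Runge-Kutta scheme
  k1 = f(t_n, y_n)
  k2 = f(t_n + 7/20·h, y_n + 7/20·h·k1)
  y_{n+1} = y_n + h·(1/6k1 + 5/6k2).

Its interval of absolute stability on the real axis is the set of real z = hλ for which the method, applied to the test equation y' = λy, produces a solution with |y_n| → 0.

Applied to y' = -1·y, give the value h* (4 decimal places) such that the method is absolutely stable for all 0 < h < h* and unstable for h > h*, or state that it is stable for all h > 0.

Set f=λy, z=hλ:
  k1=λy_n ⇒ h·k1=z·y_n;  k2=λ(1+7/20z)y_n ⇒ h·k2=z(1+7/20z)y_n
  y_{n+1}/y_n = 1 + 1/6z + 5/6z(1+7/20z) = 1 + z + 7/24z²
  R(z) = 1 + z + 7/24z².

Find x<0 with |R(x)|<1.
x=-1.21: |R|=0.2170
R=1: x+7/24x²=0 ⇒ x=−24/7=-3.4286; min R=1−1/(4·7/24)=0.1429>−1
Confirm numerically:
  x=-2.892: |R|=0.54740 <1
  x=-2.776: |R|=0.47163 <1
  x=-1.936: |R|=0.15719 <1
  x=-1.802: |R|=0.14510 <1
  x=-3.578: |R|=1.15594 >1
  x=-3.458: |R|=1.02968 >1
So |R|<1 on (-3.4286, 0).

(-3.4286,0); λ=-1 ⇒ h* = (24/7)/1 = 3.4286.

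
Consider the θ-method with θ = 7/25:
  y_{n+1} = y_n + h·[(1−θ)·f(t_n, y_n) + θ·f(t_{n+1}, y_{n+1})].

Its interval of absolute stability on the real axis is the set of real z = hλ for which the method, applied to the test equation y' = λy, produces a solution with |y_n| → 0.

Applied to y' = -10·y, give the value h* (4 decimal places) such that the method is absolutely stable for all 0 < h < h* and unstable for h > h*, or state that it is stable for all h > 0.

On y'=λy, z=hλ:
  y_{n+1} = y_n + z·[18/25·y_n + 7/25·y_{n+1}] ⇒ (1 − 7/25z)y_{n+1} = (1 + 18/25z)y_n
  Hence R(z) = (1 + 18/25z)/(1 − 7/25z).

Solve |R(x)|<1 on ℝ⁻.
x=-1.08: |R|=0.1708
R=−1: 1+18/25x = −1+7/25x ⇒ -11/25x=2 ⇒ x=2/(-11/25)=-4.5455
Confirm numerically:
  x=-4.157: |R|=0.92102 <1
  x=-2.894: |R|=0.59861 <1
  x=-2.783: |R|=0.56415 <1
  x=-2.135: |R|=0.33621 <1
  x=-5.070: |R|=1.09539 >1
  x=-5.009: |R|=1.08489 >1
Interval (-4.5455, 0).

(-4.5455,0); λ=-10 ⇒ h* = (50/11)/10 = 0.4545.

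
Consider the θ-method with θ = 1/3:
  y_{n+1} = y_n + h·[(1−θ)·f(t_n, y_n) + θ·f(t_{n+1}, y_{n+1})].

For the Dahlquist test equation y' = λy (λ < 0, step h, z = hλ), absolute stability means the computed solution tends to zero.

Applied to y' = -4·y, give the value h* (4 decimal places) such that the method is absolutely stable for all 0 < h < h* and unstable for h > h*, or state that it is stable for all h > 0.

Set f=λy, z=hλ:
  y_{n+1} = y_n + z·[2/3·y_n + 1/3·y_{n+1}] ⇒ (1 − 1/3z)y_{n+1} = (1 + 2/3z)y_n
  ⇒ R(z) = (1 + 2/3z)/(1 − 1/3z).

Find x<0 with |R(x)|<1.
x=-1.42: |R|=0.0362
R=−1: 1+2/3x = −1+1/3x ⇒ -1/3x=2 ⇒ x=2/(-1/3)=-6.0000
Confirm numerically:
  x=-4.111: |R|=0.73436 <1
  x=-2.938: |R|=0.48434 <1
  x=-2.538: |R|=0.37486 <1
  x=-6.521: |R|=1.05472 >1
  x=-6.500: |R|=1.05263 >1
  x=-6.347: |R|=1.03712 >1
Stable set (-6.0000, 0).

(-6.0000,0); λ=-4 ⇒ h* = (6)/4 = 1.5000.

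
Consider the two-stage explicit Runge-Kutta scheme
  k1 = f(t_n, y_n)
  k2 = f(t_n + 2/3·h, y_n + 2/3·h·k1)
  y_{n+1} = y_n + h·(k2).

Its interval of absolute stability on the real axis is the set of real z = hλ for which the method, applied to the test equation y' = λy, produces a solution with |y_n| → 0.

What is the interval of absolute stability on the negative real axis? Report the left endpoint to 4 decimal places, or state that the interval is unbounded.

z∈(-1.5000,0).

Set f=λy, z=hλ:
  k1=λy_n ⇒ h·k1=z·y_n;  k2=λ(1+2/3z)y_n ⇒ h·k2=z(1+2/3z)y_n
  y_{n+1}/y_n = 1 + z(1+2/3z) = 1 + z + 2/3z²
  R(z) = 1 + z + 2/3z².

Solve |R(x)|<1 on ℝ⁻.
x=-0.4: |R|=0.7067
R=1: x+2/3x²=0 ⇒ x=−3/2=-1.5000; min R=1−1/(4·2/3)=0.6250>−1
Confirm numerically:
  x=-0.958: |R|=0.65384 <1
  x=-0.865: |R|=0.63382 <1
  x=-0.834: |R|=0.62970 <1
  x=-0.676: |R|=0.62865 <1
  x=-1.713: |R|=1.24325 >1
  x=-1.652: |R|=1.16740 >1
  x=-1.562: |R|=1.06456 >1
Interval (-1.5000, 0).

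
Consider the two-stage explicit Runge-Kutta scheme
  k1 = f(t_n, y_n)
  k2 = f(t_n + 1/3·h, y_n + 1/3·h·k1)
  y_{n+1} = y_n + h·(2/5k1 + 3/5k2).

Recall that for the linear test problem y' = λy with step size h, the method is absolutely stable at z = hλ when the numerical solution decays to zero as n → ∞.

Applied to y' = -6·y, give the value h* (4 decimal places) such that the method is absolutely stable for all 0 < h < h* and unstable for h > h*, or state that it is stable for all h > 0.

(-5.0000,0); λ=-6 ⇒ h* = (5)/6 = 0.8333.

With y'=λy (z=hλ):
  k1=λy_n ⇒ h·k1=z·y_n;  k2=λ(1+1/3z)y_n ⇒ h·k2=z(1+1/3z)y_n
  y_{n+1}/y_n = 1 + 2/5z + 3/5z(1+1/3z) = 1 + z + 1/5z²
  Hence R(z) = 1 + z + 1/5z².

Solve |R(x)|<1 on ℝ⁻.
x=-1.78: |R|=0.1463
R=1: x+1/5x²=0 ⇒ x=−5=-5.0000; min R=1−1/(4·1/5)=-0.2500>−1
Confirm numerically:
  x=-4.397: |R|=0.46972 <1
  x=-3.956: |R|=0.17399 <1
  x=-2.479: |R|=0.24991 <1
  x=-5.288: |R|=1.30459 >1
  x=-5.266: |R|=1.28015 >1
Stable set (-5.0000, 0).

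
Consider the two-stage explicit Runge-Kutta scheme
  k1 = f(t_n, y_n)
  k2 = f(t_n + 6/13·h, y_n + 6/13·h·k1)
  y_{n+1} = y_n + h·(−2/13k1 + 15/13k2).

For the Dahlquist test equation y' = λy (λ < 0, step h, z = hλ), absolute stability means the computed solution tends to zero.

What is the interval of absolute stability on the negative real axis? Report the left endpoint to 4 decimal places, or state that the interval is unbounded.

z∈(-1.8778,0).

Set f=λy, z=hλ:
  k1=λy_n ⇒ h·k1=z·y_n;  k2=λ(1+6/13z)y_n ⇒ h·k2=z(1+6/13z)y_n
  y_{n+1}/y_n = 1 − 2/13z + 15/13z(1+6/13z) = 1 + z + 90/169z²
  ⇒ R(z) = 1 + z + 90/169z².

Boundary: |R(x)|=1, x<0.
x=-0.79: |R|=0.5424
R=1: x+90/169x²=0 ⇒ x=−169/90=-1.8778; min R=1−1/(4·90/169)=0.5306>−1
Confirm numerically:
  x=-1.135: |R|=0.55104 <1
  x=-1.078: |R|=0.54086 <1
  x=-1.004: |R|=0.53281 <1
  x=-2.365: |R|=1.61364 >1
  x=-2.169: |R|=1.33639 >1
  x=-1.936: |R|=1.06003 >1
Interval (-1.8778, 0).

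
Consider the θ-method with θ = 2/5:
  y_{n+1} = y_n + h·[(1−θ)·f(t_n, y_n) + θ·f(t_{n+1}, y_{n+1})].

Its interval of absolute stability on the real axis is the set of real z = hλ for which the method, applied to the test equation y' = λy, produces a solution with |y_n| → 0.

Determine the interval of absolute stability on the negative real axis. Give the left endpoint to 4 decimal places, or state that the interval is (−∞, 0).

z∈(-10.0000,0).

On y'=λy, z=hλ:
  y_{n+1} = y_n + z·[3/5·y_n + 2/5·y_{n+1}] ⇒ (1 − 2/5z)y_{n+1} = (1 + 3/5z)y_n
  so R(z) = (1 + 3/5z)/(1 − 2/5z).

Solve |R(x)|<1 on ℝ⁻.
x=-1.66: |R|=0.0024
R=−1: 1+3/5x = −1+2/5x ⇒ -1/5x=2 ⇒ x=2/(-1/5)=-10.0000
Confirm numerically:
  x=-8.178: |R|=0.91468 <1
  x=-7.685: |R|=0.88635 <1
  x=-5.662: |R|=0.73426 <1
  x=-10.397: |R|=1.01539 >1
  x=-10.149: |R|=1.00589 >1
Stable set (-10.0000, 0).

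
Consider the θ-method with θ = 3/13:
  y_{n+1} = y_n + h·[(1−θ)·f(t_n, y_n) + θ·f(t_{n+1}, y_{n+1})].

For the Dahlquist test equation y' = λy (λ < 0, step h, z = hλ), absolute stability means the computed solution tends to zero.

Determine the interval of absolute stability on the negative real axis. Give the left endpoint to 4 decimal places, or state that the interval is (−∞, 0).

On y'=λy, z=hλ:
  y_{n+1} = y_n + z·[10/13·y_n + 3/13·y_{n+1}] ⇒ (1 − 3/13z)y_{n+1} = (1 + 10/13z)y_n
  Hence R(z) = (1 + 10/13z)/(1 − 3/13z).

Need |R(x)|<1, x<0.
x=-1.24: |R|=0.0359
R=−1: 1+10/13x = −1+3/13x ⇒ -7/13x=2 ⇒ x=2/(-7/13)=-3.7143
Confirm numerically:
  x=-3.651: |R|=0.98151 <1
  x=-3.305: |R|=0.87497 <1
  x=-3.205: |R|=0.84236 <1
  x=-2.217: |R|=0.46664 <1
  x=-4.166: |R|=1.12401 >1
  x=-3.995: |R|=1.07865 >1
  x=-3.827: |R|=1.03223 >1
Stable set (-3.7143, 0).

z∈(-3.7143,0).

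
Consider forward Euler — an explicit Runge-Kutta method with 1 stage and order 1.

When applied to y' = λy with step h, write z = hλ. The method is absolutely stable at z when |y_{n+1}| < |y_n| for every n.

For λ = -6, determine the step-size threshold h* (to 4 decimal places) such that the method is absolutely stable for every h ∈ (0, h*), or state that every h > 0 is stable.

Test eqn y'=λy, z=hλ:
  order 1, 1-stage ⇒ R(z)=1+z
  (e.g. R(-0.89)=0.11000, |R|=0.11000)

Boundary: |R(x)|=1, x<0.
x=-0.89: |R|=0.1100
|R(-1.82)|=0.8200 |R(-1.52)|=0.5200 |R(-0.69)|=0.3100
Bisect:
  x_lo=-2.8649 |R|=1.8649  x_hi=-0.2976 |R|=0.7024
  mid=-1.58125 |R|=0.58125 →hi
  mid=-2.22306 |R|=1.22306 →lo
  mid=-1.90215 |R|=0.90215 →hi
  mid=-2.06260 |R|=1.06260 →lo
  mid=-1.98238 |R|=0.98238 →hi
  mid=-2.02249 |R|=1.02249 →lo
  mid=-2.00244 |R|=1.00244 →lo
  mid=-1.99241 |R|=0.99241 →hi
  ...
  [-2.00008,-1.99993] ⇒ x*=-2.0000
Stable set (-2.0000, 0).

(-2.0000,0); λ=-6 ⇒ h* = 0.3333.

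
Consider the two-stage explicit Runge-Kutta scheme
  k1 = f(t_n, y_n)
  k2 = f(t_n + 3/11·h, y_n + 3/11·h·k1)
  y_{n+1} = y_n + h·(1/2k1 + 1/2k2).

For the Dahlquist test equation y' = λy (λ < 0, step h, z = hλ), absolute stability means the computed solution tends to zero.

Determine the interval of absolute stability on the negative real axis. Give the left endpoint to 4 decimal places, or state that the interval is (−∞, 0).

(-7.3333, 0).

Set f=λy, z=hλ:
  k1=λy_n ⇒ h·k1=z·y_n;  k2=λ(1+3/11z)y_n ⇒ h·k2=z(1+3/11z)y_n
  y_{n+1}/y_n = 1 + 1/2z + 1/2z(1+3/11z) = 1 + z + 3/22z²
  ⇒ R(z) = 1 + z + 3/22z².

Need |R(x)|<1, x<0.
x=-1.65: |R|=0.2788
R=1: x+3/22x²=0 ⇒ x=−22/3=-7.3333; min R=1−1/(4·3/22)=-0.8333>−1
Confirm numerically:
  x=-6.234: |R|=0.06547 <1
  x=-4.628: |R|=0.70731 <1
  x=-4.349: |R|=0.76985 <1
  x=-7.409: |R|=1.07645 >1
  x=-7.368: |R|=1.03483 >1
Stable set (-7.3333, 0).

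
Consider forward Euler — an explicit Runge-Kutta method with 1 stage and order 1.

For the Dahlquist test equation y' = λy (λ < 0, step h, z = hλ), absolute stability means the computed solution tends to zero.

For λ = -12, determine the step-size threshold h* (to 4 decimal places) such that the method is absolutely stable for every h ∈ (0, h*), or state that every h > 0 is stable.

On y'=λy, z=hλ:
  order 1, 1-stage ⇒ R(z)=1+z
  (e.g. R(-1.67)=-0.67000, |R|=0.67000)

Need |R(x)|<1, x<0.
x=-1.67: |R|=0.6700
|R(-2.06)|=1.0600 |R(-1.4)|=0.4000 |R(-0.67)|=0.3300
Bisect:
  x_lo=-2.3499 |R|=1.3499  x_hi=-0.1869 |R|=0.8131
  mid=-1.26840 |R|=0.26840 →hi
  mid=-1.80914 |R|=0.80914 →hi
  mid=-2.07952 |R|=1.07952 →lo
  mid=-1.94433 |R|=0.94433 →hi
  mid=-2.01192 |R|=1.01192 →lo
  mid=-1.97813 |R|=0.97813 →hi
  mid=-1.99503 |R|=0.99503 →hi
  ...
  [-2.00004,-1.99991] ⇒ x*=-2.0000
Interval (-2.0000, 0).

(-2.0000,0); λ=-12 ⇒ h* = 0.1667.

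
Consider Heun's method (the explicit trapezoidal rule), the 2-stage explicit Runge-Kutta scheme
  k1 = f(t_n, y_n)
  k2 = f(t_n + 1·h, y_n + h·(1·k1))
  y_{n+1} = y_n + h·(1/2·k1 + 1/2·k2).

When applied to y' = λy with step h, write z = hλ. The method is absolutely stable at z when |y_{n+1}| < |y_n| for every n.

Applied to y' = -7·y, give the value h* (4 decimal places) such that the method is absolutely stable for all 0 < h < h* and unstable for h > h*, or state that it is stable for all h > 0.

Test eqn y'=λy, z=hλ:
  order 2, 2-stage ⇒ R(z)=1+z+z^2/2
  (e.g. R(-1.24)=0.52880, |R|=0.52880)

Solve |R(x)|<1 on ℝ⁻.
x=-1.24: |R|=0.5288
|R(-1.31)|=0.5481 |R(-1.14)|=0.5098 |R(-0.68)|=0.5512
Bisect:
  x_lo=-2.4053 |R|=1.4874  x_hi=-0.2514 |R|=0.7802
  mid=-1.32835 |R|=0.55391 →hi
  mid=-1.86681 |R|=0.87568 →hi
  mid=-2.13604 |R|=1.14529 →lo
  mid=-2.00142 |R|=1.00142 →lo
  mid=-1.93412 |R|=0.93629 →hi
  mid=-1.96777 |R|=0.96829 →hi
  mid=-1.98460 |R|=0.98471 →hi
  ...
  [-2.00011,-1.99998] ⇒ x*=-2.0000
So |R|<1 on (-2.0000, 0).

(-2.0000,0); λ=-7 ⇒ h* = 0.2857.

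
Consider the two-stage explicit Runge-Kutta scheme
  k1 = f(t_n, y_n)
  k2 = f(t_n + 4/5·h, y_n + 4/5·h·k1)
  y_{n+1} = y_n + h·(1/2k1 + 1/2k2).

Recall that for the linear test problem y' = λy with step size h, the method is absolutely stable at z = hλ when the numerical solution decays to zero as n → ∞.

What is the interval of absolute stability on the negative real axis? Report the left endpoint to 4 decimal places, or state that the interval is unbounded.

z∈(-2.5000,0).

On y'=λy, z=hλ:
  k1=λy_n ⇒ h·k1=z·y_n;  k2=λ(1+4/5z)y_n ⇒ h·k2=z(1+4/5z)y_n
  y_{n+1}/y_n = 1 + 1/2z + 1/2z(1+4/5z) = 1 + z + 2/5z²
  so R(z) = 1 + z + 2/5z².

Boundary: |R(x)|=1, x<0.
x=-1.46: |R|=0.3926
R=1: x+2/5x²=0 ⇒ x=−5/2=-2.5000; min R=1−1/(4·2/5)=0.3750>−1
Confirm numerically:
  x=-1.435: |R|=0.38869 <1
  x=-1.082: |R|=0.38629 <1
  x=-1.038: |R|=0.39298 <1
  x=-3.053: |R|=1.67532 >1
  x=-2.814: |R|=1.35344 >1
  x=-2.521: |R|=1.02118 >1
Stable set (-2.5000, 0).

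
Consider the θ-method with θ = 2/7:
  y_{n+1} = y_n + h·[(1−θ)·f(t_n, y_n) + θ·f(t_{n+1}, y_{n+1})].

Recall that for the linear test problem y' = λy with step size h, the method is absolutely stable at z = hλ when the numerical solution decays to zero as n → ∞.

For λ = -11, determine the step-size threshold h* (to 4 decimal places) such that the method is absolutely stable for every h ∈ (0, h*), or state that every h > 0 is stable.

(-4.6667,0); λ=-11 ⇒ h* = (14/3)/11 = 0.4242.

On y'=λy, z=hλ:
  y_{n+1} = y_n + z·[5/7·y_n + 2/7·y_{n+1}] ⇒ (1 − 2/7z)y_{n+1} = (1 + 5/7z)y_n
  Hence R(z) = (1 + 5/7z)/(1 − 2/7z).

Need |R(x)|<1, x<0.
x=-1.24: |R|=0.0844
R=−1: 1+5/7x = −1+2/7x ⇒ -3/7x=2 ⇒ x=2/(-3/7)=-4.6667
Confirm numerically:
  x=-4.604: |R|=0.98840 <1
  x=-3.962: |R|=0.85835 <1
  x=-2.820: |R|=0.56171 <1
  x=-2.384: |R|=0.41808 <1
  x=-4.915: |R|=1.04427 >1
  x=-4.900: |R|=1.04167 >1
  x=-4.833: |R|=1.02994 >1
Interval (-4.6667, 0).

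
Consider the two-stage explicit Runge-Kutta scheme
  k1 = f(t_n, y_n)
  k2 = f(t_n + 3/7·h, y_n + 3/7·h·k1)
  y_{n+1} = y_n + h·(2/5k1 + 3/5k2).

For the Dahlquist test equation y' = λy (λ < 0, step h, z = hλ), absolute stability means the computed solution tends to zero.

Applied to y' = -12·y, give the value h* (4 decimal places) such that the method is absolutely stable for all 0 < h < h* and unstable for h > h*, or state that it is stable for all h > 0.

Test eqn y'=λy, z=hλ:
  k1=λy_n ⇒ h·k1=z·y_n;  k2=λ(1+3/7z)y_n ⇒ h·k2=z(1+3/7z)y_n
  y_{n+1}/y_n = 1 + 2/5z + 3/5z(1+3/7z) = 1 + z + 9/35z²
  Hence R(z) = 1 + z + 9/35z².

Solve |R(x)|<1 on ℝ⁻.
x=-1.46: |R|=0.0881
R=1: x+9/35x²=0 ⇒ x=−35/9=-3.8889; min R=1−1/(4·9/35)=0.0278>−1
Confirm numerically:
  x=-3.544: |R|=0.68570 <1
  x=-2.234: |R|=0.04934 <1
  x=-1.633: |R|=0.05272 <1
  x=-4.340: |R|=1.50344 >1
  x=-4.171: |R|=1.30258 >1
  x=-4.021: |R|=1.13660 >1
Stable set (-3.8889, 0).

(-3.8889,0); λ=-12 ⇒ h* = (35/9)/12 = 0.3241.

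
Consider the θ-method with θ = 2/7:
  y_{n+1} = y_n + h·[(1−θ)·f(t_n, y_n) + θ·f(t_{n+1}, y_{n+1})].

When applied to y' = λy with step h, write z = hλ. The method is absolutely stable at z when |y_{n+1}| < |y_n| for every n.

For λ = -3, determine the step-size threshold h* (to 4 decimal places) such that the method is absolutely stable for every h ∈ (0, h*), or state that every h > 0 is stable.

On y'=λy, z=hλ:
  y_{n+1} = y_n + z·[5/7·y_n + 2/7·y_{n+1}] ⇒ (1 − 2/7z)y_{n+1} = (1 + 5/7z)y_n
  ⇒ R(z) = (1 + 5/7z)/(1 − 2/7z).

Find x<0 with |R(x)|<1.
x=-1.58: |R|=0.0886
R=−1: 1+5/7x = −1+2/7x ⇒ -3/7x=2 ⇒ x=2/(-3/7)=-4.6667
Confirm numerically:
  x=-4.600: |R|=0.98765 <1
  x=-4.019: |R|=0.87079 <1
  x=-2.351: |R|=0.40634 <1
  x=-5.027: |R|=1.06339 >1
  x=-4.852: |R|=1.03329 >1
Interval (-4.6667, 0).

(-4.6667,0); λ=-3 ⇒ h* = (14/3)/3 = 1.5556.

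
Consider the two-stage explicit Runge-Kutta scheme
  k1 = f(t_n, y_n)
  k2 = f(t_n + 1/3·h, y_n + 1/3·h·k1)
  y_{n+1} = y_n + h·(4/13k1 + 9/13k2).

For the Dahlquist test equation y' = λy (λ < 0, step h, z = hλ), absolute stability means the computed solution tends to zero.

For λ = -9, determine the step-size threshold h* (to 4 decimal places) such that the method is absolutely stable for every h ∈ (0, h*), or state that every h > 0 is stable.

(-4.3333,0); λ=-9 ⇒ h* = (13/3)/9 = 0.4815.

Set f=λy, z=hλ:
  k1=λy_n ⇒ h·k1=z·y_n;  k2=λ(1+1/3z)y_n ⇒ h·k2=z(1+1/3z)y_n
  y_{n+1}/y_n = 1 + 4/13z + 9/13z(1+1/3z) = 1 + z + 3/13z²
  Hence R(z) = 1 + z + 3/13z².

Solve |R(x)|<1 on ℝ⁻.
x=-1.2: |R|=0.1323
R=1: x+3/13x²=0 ⇒ x=−13/3=-4.3333; min R=1−1/(4·3/13)=-0.0833>−1
Confirm numerically:
  x=-4.073: |R|=0.75531 <1
  x=-2.609: |R|=0.03818 <1
  x=-1.804: |R|=0.05298 <1
  x=-4.446: |R|=1.11560 >1
  x=-4.426: |R|=1.09465 >1
So |R|<1 on (-4.3333, 0).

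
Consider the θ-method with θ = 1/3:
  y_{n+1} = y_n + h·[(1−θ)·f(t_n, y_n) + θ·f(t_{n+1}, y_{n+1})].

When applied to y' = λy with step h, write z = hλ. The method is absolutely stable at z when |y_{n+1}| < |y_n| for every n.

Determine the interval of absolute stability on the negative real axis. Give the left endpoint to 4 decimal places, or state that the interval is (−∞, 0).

On y'=λy, z=hλ:
  y_{n+1} = y_n + z·[2/3·y_n + 1/3·y_{n+1}] ⇒ (1 − 1/3z)y_{n+1} = (1 + 2/3z)y_n
  so R(z) = (1 + 2/3z)/(1 − 1/3z).

Find x<0 with |R(x)|<1.
x=-1.51: |R|=0.0044
R=−1: 1+2/3x = −1+1/3x ⇒ -1/3x=2 ⇒ x=2/(-1/3)=-6.0000
Confirm numerically:
  x=-5.143: |R|=0.89476 <1
  x=-4.762: |R|=0.84051 <1
  x=-4.633: |R|=0.82091 <1
  x=-3.460: |R|=0.60681 <1
  x=-6.392: |R|=1.04174 >1
  x=-6.344: |R|=1.03682 >1
  x=-6.227: |R|=1.02460 >1
So |R|<1 on (-6.0000, 0).

z∈(-6.0000,0).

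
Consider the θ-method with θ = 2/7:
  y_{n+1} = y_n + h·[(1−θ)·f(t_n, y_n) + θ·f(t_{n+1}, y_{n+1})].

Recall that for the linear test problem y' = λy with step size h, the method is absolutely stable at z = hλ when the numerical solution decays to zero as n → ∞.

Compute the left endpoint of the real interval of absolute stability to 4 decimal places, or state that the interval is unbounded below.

left endpoint -4.6667.

Set f=λy, z=hλ:
  y_{n+1} = y_n + z·[5/7·y_n + 2/7·y_{n+1}] ⇒ (1 − 2/7z)y_{n+1} = (1 + 5/7z)y_n
  ⇒ R(z) = (1 + 5/7z)/(1 − 2/7z).

Boundary: |R(x)|=1, x<0.
x=-0.96: |R|=0.2466
R=−1: 1+5/7x = −1+2/7x ⇒ -3/7x=2 ⇒ x=2/(-3/7)=-4.6667
Confirm numerically:
  x=-4.366: |R|=0.94266 <1
  x=-3.444: |R|=0.73589 <1
  x=-2.631: |R|=0.50196 <1
  x=-2.332: |R|=0.39952 <1
  x=-5.174: |R|=1.08773 >1
  x=-4.698: |R|=1.00573 >1
Interval (-4.6667, 0).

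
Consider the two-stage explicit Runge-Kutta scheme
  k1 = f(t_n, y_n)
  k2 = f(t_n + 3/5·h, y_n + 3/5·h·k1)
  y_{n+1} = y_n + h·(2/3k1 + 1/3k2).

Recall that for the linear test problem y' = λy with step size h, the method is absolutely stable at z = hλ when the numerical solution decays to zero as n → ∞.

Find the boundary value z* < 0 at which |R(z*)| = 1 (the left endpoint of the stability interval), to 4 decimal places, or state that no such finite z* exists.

left endpoint -5.0000.

Set f=λy, z=hλ:
  k1=λy_n ⇒ h·k1=z·y_n;  k2=λ(1+3/5z)y_n ⇒ h·k2=z(1+3/5z)y_n
  y_{n+1}/y_n = 1 + 2/3z + 1/3z(1+3/5z) = 1 + z + 1/5z²
  ⇒ R(z) = 1 + z + 1/5z².

Find x<0 with |R(x)|<1.
x=-1.78: |R|=0.1463
R=1: x+1/5x²=0 ⇒ x=−5=-5.0000; min R=1−1/(4·1/5)=-0.2500>−1
Confirm numerically:
  x=-4.618: |R|=0.64718 <1
  x=-4.247: |R|=0.36040 <1
  x=-3.981: |R|=0.18867 <1
  x=-2.437: |R|=0.24921 <1
  x=-5.554: |R|=1.61538 >1
  x=-5.397: |R|=1.42852 >1
Interval (-5.0000, 0).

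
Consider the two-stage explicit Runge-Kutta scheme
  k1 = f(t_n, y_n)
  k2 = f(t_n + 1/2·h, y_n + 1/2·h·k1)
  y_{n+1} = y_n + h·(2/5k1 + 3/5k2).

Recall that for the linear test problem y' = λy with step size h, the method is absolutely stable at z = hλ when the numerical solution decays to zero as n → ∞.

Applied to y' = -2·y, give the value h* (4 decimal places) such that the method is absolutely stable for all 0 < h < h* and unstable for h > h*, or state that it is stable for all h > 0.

(-3.3333,0); λ=-2 ⇒ h* = (10/3)/2 = 1.6667.

Test eqn y'=λy, z=hλ:
  k1=λy_n ⇒ h·k1=z·y_n;  k2=λ(1+1/2z)y_n ⇒ h·k2=z(1+1/2z)y_n
  y_{n+1}/y_n = 1 + 2/5z + 3/5z(1+1/2z) = 1 + z + 3/10z²
  Hence R(z) = 1 + z + 3/10z².

Need |R(x)|<1, x<0.
x=-1.76: |R|=0.1693
R=1: x+3/10x²=0 ⇒ x=−10/3=-3.3333; min R=1−1/(4·3/10)=0.1667>−1
Confirm numerically:
  x=-3.150: |R|=0.82675 <1
  x=-2.741: |R|=0.51292 <1
  x=-2.010: |R|=0.20203 <1
  x=-1.894: |R|=0.18217 <1
  x=-3.623: |R|=1.31484 >1
  x=-3.368: |R|=1.03503 >1
Stable set (-3.3333, 0).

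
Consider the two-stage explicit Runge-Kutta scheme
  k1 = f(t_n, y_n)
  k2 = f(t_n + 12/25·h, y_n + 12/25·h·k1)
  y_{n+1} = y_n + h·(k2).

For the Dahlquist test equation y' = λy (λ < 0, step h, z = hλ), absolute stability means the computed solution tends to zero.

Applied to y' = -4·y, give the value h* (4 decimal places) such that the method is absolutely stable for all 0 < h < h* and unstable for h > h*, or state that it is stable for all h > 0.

With y'=λy (z=hλ):
  k1=λy_n ⇒ h·k1=z·y_n;  k2=λ(1+12/25z)y_n ⇒ h·k2=z(1+12/25z)y_n
  y_{n+1}/y_n = 1 + z(1+12/25z) = 1 + z + 12/25z²
  ⇒ R(z) = 1 + z + 12/25z².

Boundary: |R(x)|=1, x<0.
x=-1.26: |R|=0.5020
R=1: x+12/25x²=0 ⇒ x=−25/12=-2.0833; min R=1−1/(4·12/25)=0.4792>−1
Confirm numerically:
  x=-1.977: |R|=0.89909 <1
  x=-1.808: |R|=0.76105 <1
  x=-1.511: |R|=0.58490 <1
  x=-0.930: |R|=0.48515 <1
  x=-2.598: |R|=1.64181 >1
  x=-2.503: |R|=1.50420 >1
  x=-2.184: |R|=1.10553 >1
So |R|<1 on (-2.0833, 0).

(-2.0833,0); λ=-4 ⇒ h* = (25/12)/4 = 0.5208.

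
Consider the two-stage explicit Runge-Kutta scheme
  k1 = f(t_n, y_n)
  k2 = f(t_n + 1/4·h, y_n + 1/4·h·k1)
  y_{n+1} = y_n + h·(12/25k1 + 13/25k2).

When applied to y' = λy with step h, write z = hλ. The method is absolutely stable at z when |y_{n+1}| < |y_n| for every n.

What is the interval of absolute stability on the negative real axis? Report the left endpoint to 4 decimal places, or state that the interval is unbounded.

z∈(-7.6923,0).

With y'=λy (z=hλ):
  k1=λy_n ⇒ h·k1=z·y_n;  k2=λ(1+1/4z)y_n ⇒ h·k2=z(1+1/4z)y_n
  y_{n+1}/y_n = 1 + 12/25z + 13/25z(1+1/4z) = 1 + z + 13/100z²
  so R(z) = 1 + z + 13/100z².

Solve |R(x)|<1 on ℝ⁻.
x=-1.7: |R|=0.3243
R=1: x+13/100x²=0 ⇒ x=−100/13=-7.6923; min R=1−1/(4·13/100)=-0.9231>−1
Confirm numerically:
  x=-7.295: |R|=0.62321 <1
  x=-5.645: |R|=0.50242 <1
  x=-3.869: |R|=0.92301 <1
  x=-3.663: |R|=0.91872 <1
  x=-8.019: |R|=1.34057 >1
  x=-7.785: |R|=1.09381 >1
  x=-7.762: |R|=1.07032 >1
Stable set (-7.6923, 0).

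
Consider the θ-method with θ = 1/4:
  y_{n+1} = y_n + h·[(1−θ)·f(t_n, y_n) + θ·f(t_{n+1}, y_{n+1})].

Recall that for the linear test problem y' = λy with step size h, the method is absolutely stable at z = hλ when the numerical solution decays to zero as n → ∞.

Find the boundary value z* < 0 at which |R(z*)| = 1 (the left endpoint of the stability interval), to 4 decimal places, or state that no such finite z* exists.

On y'=λy, z=hλ:
  y_{n+1} = y_n + z·[3/4·y_n + 1/4·y_{n+1}] ⇒ (1 − 1/4z)y_{n+1} = (1 + 3/4z)y_n
  ⇒ R(z) = (1 + 3/4z)/(1 − 1/4z).

Boundary: |R(x)|=1, x<0.
x=-0.45: |R|=0.5955
R=−1: 1+3/4x = −1+1/4x ⇒ -1/2x=2 ⇒ x=2/(-1/2)=-4.0000
Confirm numerically:
  x=-3.138: |R|=0.75848 <1
  x=-2.794: |R|=0.64498 <1
  x=-2.698: |R|=0.61123 <1
  x=-1.647: |R|=0.16664 <1
  x=-4.500: |R|=1.11765 >1
  x=-4.120: |R|=1.02956 >1
Stable set (-4.0000, 0).

z* = -4.0000.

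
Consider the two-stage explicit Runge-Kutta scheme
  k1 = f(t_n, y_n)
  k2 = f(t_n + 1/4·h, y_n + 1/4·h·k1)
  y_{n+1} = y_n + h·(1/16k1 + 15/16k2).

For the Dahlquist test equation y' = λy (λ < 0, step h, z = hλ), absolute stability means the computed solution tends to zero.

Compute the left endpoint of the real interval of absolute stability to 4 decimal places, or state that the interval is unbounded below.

z* = -4.2667.

Set f=λy, z=hλ:
  k1=λy_n ⇒ h·k1=z·y_n;  k2=λ(1+1/4z)y_n ⇒ h·k2=z(1+1/4z)y_n
  y_{n+1}/y_n = 1 + 1/16z + 15/16z(1+1/4z) = 1 + z + 15/64z²
  so R(z) = 1 + z + 15/64z².

Need |R(x)|<1, x<0.
x=-1.51: |R|=0.0244
R=1: x+15/64x²=0 ⇒ x=−64/15=-4.2667; min R=1−1/(4·15/64)=-0.0667>−1
Confirm numerically:
  x=-4.062: |R|=0.80515 <1
  x=-3.645: |R|=0.46891 <1
  x=-3.559: |R|=0.40971 <1
  x=-2.048: |R|=0.06496 <1
  x=-4.804: |R|=1.60500 >1
  x=-4.590: |R|=1.34784 >1
  x=-4.413: |R|=1.15135 >1
So |R|<1 on (-4.2667, 0).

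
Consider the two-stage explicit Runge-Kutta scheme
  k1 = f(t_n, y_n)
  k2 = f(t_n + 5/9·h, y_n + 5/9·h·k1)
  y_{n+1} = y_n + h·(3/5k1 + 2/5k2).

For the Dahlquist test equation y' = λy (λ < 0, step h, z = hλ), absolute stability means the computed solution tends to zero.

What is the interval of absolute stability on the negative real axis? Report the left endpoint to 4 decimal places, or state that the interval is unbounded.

z∈(-4.5000,0).

On y'=λy, z=hλ:
  k1=λy_n ⇒ h·k1=z·y_n;  k2=λ(1+5/9z)y_n ⇒ h·k2=z(1+5/9z)y_n
  y_{n+1}/y_n = 1 + 3/5z + 2/5z(1+5/9z) = 1 + z + 2/9z²
  so R(z) = 1 + z + 2/9z².

Need |R(x)|<1, x<0.
x=-0.45: |R|=0.5950
R=1: x+2/9x²=0 ⇒ x=−9/2=-4.5000; min R=1−1/(4·2/9)=-0.1250>−1
Confirm numerically:
  x=-3.242: |R|=0.09368 <1
  x=-2.009: |R|=0.11209 <1
  x=-1.894: |R|=0.09684 <1
  x=-4.999: |R|=1.55433 >1
  x=-4.716: |R|=1.22637 >1
  x=-4.670: |R|=1.17642 >1
So |R|<1 on (-4.5000, 0).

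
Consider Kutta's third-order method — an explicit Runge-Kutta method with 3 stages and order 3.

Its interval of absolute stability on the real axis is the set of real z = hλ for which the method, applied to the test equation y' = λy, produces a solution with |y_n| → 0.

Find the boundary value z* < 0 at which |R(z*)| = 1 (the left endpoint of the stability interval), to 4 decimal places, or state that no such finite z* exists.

z* = -2.5127.

On y'=λy, z=hλ:
  order 3, 3-stage ⇒ R(z)=1+z+z^2/2+z^3/6
  (e.g. R(-1.55)=0.03060, |R|=0.03060)

Boundary: |R(x)|=1, x<0.
x=-1.55: |R|=0.0306
|R(-2.76)|=1.4553 |R(-1.82)|=0.1686 |R(-1.63)|=0.0233
Bisect:
  x_lo=-3.2187 |R|=2.5963  x_hi=-0.1851 |R|=0.8310
  mid=-1.70188 |R|=0.07524 →hi
  mid=-2.46028 |R|=0.91580 →hi
  mid=-2.83948 |R|=1.62379 →lo
  mid=-2.64988 |R|=1.24014 →lo
  mid=-2.55508 |R|=1.07098 →lo
  mid=-2.50768 |R|=0.99170 →hi
  mid=-2.53138 |R|=1.03091 →lo
  ...
  [-2.51287,-2.51268] ⇒ x*=-2.5127
So |R|<1 on (-2.5127, 0).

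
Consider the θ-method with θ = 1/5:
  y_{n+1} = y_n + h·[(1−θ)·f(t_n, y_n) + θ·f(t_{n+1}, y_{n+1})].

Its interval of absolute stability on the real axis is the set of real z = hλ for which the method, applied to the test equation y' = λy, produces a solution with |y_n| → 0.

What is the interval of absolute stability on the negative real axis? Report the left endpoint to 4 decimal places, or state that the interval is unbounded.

z∈(-3.3333,0).

On y'=λy, z=hλ:
  y_{n+1} = y_n + z·[4/5·y_n + 1/5·y_{n+1}] ⇒ (1 − 1/5z)y_{n+1} = (1 + 4/5z)y_n
  R(z) = (1 + 4/5z)/(1 − 1/5z).

Boundary: |R(x)|=1, x<0.
x=-1.34: |R|=0.0568
R=−1: 1+4/5x = −1+1/5x ⇒ -3/5x=2 ⇒ x=2/(-3/5)=-3.3333
Confirm numerically:
  x=-3.047: |R|=0.89325 <1
  x=-2.274: |R|=0.56310 <1
  x=-1.341: |R|=0.05740 <1
  x=-3.825: |R|=1.16714 >1
  x=-3.526: |R|=1.06779 >1
Interval (-3.3333, 0).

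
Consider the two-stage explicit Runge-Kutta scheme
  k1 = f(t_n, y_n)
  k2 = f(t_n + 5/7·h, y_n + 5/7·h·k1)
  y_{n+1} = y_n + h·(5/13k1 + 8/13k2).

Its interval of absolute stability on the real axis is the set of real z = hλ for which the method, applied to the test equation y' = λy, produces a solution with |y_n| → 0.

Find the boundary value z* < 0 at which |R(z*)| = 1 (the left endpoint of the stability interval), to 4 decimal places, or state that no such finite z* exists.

Set f=λy, z=hλ:
  k1=λy_n ⇒ h·k1=z·y_n;  k2=λ(1+5/7z)y_n ⇒ h·k2=z(1+5/7z)y_n
  y_{n+1}/y_n = 1 + 5/13z + 8/13z(1+5/7z) = 1 + z + 40/91z²
  Hence R(z) = 1 + z + 40/91z².

Boundary: |R(x)|=1, x<0.
x=-0.51: |R|=0.6043
R=1: x+40/91x²=0 ⇒ x=−91/40=-2.2750; min R=1−1/(4·40/91)=0.4313>−1
Confirm numerically:
  x=-2.061: |R|=0.80613 <1
  x=-2.037: |R|=0.78690 <1
  x=-2.019: |R|=0.77281 <1
  x=-1.249: |R|=0.43671 <1
  x=-2.634: |R|=1.41565 >1
  x=-2.557: |R|=1.31696 >1
  x=-2.329: |R|=1.05528 >1
Interval (-2.2750, 0).

left endpoint -2.2750.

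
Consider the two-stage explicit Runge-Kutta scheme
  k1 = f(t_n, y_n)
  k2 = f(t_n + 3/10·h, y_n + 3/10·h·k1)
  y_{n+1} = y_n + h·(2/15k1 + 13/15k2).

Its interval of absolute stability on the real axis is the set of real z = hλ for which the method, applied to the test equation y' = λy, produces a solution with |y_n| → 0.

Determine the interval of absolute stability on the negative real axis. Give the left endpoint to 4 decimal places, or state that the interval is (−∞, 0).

Set f=λy, z=hλ:
  k1=λy_n ⇒ h·k1=z·y_n;  k2=λ(1+3/10z)y_n ⇒ h·k2=z(1+3/10z)y_n
  y_{n+1}/y_n = 1 + 2/15z + 13/15z(1+3/10z) = 1 + z + 13/50z²
  ⇒ R(z) = 1 + z + 13/50z².

Boundary: |R(x)|=1, x<0.
x=-0.89: |R|=0.3159
R=1: x+13/50x²=0 ⇒ x=−50/13=-3.8462; min R=1−1/(4·13/50)=0.0385>−1
Confirm numerically:
  x=-3.426: |R|=0.62574 <1
  x=-1.921: |R|=0.03846 <1
  x=-1.856: |R|=0.03963 <1
  x=-4.137: |R|=1.31284 >1
  x=-4.042: |R|=1.20582 >1
  x=-3.938: |R|=1.09404 >1
So |R|<1 on (-3.8462, 0).

(-3.8462, 0).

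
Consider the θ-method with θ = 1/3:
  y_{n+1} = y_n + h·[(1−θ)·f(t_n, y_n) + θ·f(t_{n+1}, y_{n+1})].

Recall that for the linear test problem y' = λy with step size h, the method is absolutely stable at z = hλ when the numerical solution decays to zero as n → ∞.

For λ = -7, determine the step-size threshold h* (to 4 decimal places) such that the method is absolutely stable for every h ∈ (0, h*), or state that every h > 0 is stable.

Test eqn y'=λy, z=hλ:
  y_{n+1} = y_n + z·[2/3·y_n + 1/3·y_{n+1}] ⇒ (1 − 1/3z)y_{n+1} = (1 + 2/3z)y_n
  R(z) = (1 + 2/3z)/(1 − 1/3z).

Solve |R(x)|<1 on ℝ⁻.
x=-1.7: |R|=0.0851
R=−1: 1+2/3x = −1+1/3x ⇒ -1/3x=2 ⇒ x=2/(-1/3)=-6.0000
Confirm numerically:
  x=-4.109: |R|=0.73400 <1
  x=-3.057: |R|=0.51412 <1
  x=-2.622: |R|=0.39915 <1
  x=-6.411: |R|=1.04367 >1
  x=-6.380: |R|=1.04051 >1
So |R|<1 on (-6.0000, 0).

(-6.0000,0); λ=-7 ⇒ h* = (6)/7 = 0.8571.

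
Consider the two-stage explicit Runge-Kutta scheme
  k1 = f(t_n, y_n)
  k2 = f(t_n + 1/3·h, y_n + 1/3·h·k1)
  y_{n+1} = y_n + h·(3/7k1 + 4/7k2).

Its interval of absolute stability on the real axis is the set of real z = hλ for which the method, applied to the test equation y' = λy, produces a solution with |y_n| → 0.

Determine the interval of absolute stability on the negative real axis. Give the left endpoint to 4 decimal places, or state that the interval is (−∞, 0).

(-5.2500, 0).

Set f=λy, z=hλ:
  k1=λy_n ⇒ h·k1=z·y_n;  k2=λ(1+1/3z)y_n ⇒ h·k2=z(1+1/3z)y_n
  y_{n+1}/y_n = 1 + 3/7z + 4/7z(1+1/3z) = 1 + z + 4/21z²
  Hence R(z) = 1 + z + 4/21z².

Solve |R(x)|<1 on ℝ⁻.
x=-1.45: |R|=0.0495
R=1: x+4/21x²=0 ⇒ x=−21/4=-5.2500; min R=1−1/(4·4/21)=-0.3125>−1
Confirm numerically:
  x=-5.041: |R|=0.79932 <1
  x=-3.988: |R|=0.04136 <1
  x=-3.985: |R|=0.03980 <1
  x=-2.621: |R|=0.31250 <1
  x=-5.787: |R|=1.59193 >1
  x=-5.750: |R|=1.54762 >1
  x=-5.679: |R|=1.46406 >1
So |R|<1 on (-5.2500, 0).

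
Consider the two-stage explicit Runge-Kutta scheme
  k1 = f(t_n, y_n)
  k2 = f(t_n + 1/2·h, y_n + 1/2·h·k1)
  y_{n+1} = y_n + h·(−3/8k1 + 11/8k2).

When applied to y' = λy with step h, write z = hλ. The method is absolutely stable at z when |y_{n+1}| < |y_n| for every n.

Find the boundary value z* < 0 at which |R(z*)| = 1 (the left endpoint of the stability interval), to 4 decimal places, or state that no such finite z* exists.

left endpoint -1.4545.

Test eqn y'=λy, z=hλ:
  k1=λy_n ⇒ h·k1=z·y_n;  k2=λ(1+1/2z)y_n ⇒ h·k2=z(1+1/2z)y_n
  y_{n+1}/y_n = 1 − 3/8z + 11/8z(1+1/2z) = 1 + z + 11/16z²
  Hence R(z) = 1 + z + 11/16z².

Solve |R(x)|<1 on ℝ⁻.
x=-0.6: |R|=0.6475
R=1: x+11/16x²=0 ⇒ x=−16/11=-1.4545; min R=1−1/(4·11/16)=0.6364>−1
Confirm numerically:
  x=-1.371: |R|=0.92125 <1
  x=-1.254: |R|=0.82710 <1
  x=-1.237: |R|=0.81499 <1
  x=-0.591: |R|=0.64913 <1
  x=-1.956: |R|=1.67433 >1
  x=-1.521: |R|=1.06949 >1
Stable set (-1.4545, 0).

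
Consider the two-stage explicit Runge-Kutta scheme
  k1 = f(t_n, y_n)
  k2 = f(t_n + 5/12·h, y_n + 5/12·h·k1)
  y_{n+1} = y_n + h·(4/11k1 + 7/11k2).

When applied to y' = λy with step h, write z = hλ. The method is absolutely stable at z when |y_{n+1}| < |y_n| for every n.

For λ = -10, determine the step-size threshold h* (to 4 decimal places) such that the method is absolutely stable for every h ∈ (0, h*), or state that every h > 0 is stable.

(-3.7714,0); λ=-10 ⇒ h* = (132/35)/10 = 0.3771.

On y'=λy, z=hλ:
  k1=λy_n ⇒ h·k1=z·y_n;  k2=λ(1+5/12z)y_n ⇒ h·k2=z(1+5/12z)y_n
  y_{n+1}/y_n = 1 + 4/11z + 7/11z(1+5/12z) = 1 + z + 35/132z²
  ⇒ R(z) = 1 + z + 35/132z².

Need |R(x)|<1, x<0.
x=-0.45: |R|=0.6037
R=1: x+35/132x²=0 ⇒ x=−132/35=-3.7714; min R=1−1/(4·35/132)=0.0571>−1
Confirm numerically:
  x=-3.187: |R|=0.50614 <1
  x=-2.978: |R|=0.37349 <1
  x=-2.190: |R|=0.08169 <1
  x=-1.915: |R|=0.05737 <1
  x=-4.148: |R|=1.41417 >1
  x=-4.122: |R|=1.38316 >1
So |R|<1 on (-3.7714, 0).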